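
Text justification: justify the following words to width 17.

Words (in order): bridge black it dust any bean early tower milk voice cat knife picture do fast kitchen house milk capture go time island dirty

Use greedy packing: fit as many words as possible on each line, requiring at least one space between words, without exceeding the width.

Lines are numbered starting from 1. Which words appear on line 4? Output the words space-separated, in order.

Answer: voice cat knife

Derivation:
Line 1: ['bridge', 'black', 'it'] (min_width=15, slack=2)
Line 2: ['dust', 'any', 'bean'] (min_width=13, slack=4)
Line 3: ['early', 'tower', 'milk'] (min_width=16, slack=1)
Line 4: ['voice', 'cat', 'knife'] (min_width=15, slack=2)
Line 5: ['picture', 'do', 'fast'] (min_width=15, slack=2)
Line 6: ['kitchen', 'house'] (min_width=13, slack=4)
Line 7: ['milk', 'capture', 'go'] (min_width=15, slack=2)
Line 8: ['time', 'island', 'dirty'] (min_width=17, slack=0)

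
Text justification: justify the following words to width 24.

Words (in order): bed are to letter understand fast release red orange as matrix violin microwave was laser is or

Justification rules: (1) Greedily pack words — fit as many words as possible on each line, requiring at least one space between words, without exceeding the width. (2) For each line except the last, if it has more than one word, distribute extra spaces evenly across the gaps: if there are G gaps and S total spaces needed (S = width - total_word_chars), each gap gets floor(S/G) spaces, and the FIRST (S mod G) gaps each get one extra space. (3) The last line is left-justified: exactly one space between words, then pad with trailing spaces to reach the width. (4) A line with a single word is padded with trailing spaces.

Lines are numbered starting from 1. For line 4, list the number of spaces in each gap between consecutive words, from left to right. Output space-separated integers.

Answer: 3 3

Derivation:
Line 1: ['bed', 'are', 'to', 'letter'] (min_width=17, slack=7)
Line 2: ['understand', 'fast', 'release'] (min_width=23, slack=1)
Line 3: ['red', 'orange', 'as', 'matrix'] (min_width=20, slack=4)
Line 4: ['violin', 'microwave', 'was'] (min_width=20, slack=4)
Line 5: ['laser', 'is', 'or'] (min_width=11, slack=13)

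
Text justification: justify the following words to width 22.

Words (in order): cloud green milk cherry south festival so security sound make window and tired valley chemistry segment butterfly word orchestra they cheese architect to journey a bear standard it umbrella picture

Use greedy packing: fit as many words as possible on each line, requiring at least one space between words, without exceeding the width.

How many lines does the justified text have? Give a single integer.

Answer: 10

Derivation:
Line 1: ['cloud', 'green', 'milk'] (min_width=16, slack=6)
Line 2: ['cherry', 'south', 'festival'] (min_width=21, slack=1)
Line 3: ['so', 'security', 'sound', 'make'] (min_width=22, slack=0)
Line 4: ['window', 'and', 'tired'] (min_width=16, slack=6)
Line 5: ['valley', 'chemistry'] (min_width=16, slack=6)
Line 6: ['segment', 'butterfly', 'word'] (min_width=22, slack=0)
Line 7: ['orchestra', 'they', 'cheese'] (min_width=21, slack=1)
Line 8: ['architect', 'to', 'journey', 'a'] (min_width=22, slack=0)
Line 9: ['bear', 'standard', 'it'] (min_width=16, slack=6)
Line 10: ['umbrella', 'picture'] (min_width=16, slack=6)
Total lines: 10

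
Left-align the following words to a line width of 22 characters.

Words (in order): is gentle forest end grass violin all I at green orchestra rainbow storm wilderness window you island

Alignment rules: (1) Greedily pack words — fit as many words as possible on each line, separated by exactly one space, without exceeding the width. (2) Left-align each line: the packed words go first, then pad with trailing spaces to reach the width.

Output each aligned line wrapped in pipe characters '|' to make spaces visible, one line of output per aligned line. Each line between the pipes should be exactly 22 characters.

Answer: |is gentle forest end  |
|grass violin all I at |
|green orchestra       |
|rainbow storm         |
|wilderness window you |
|island                |

Derivation:
Line 1: ['is', 'gentle', 'forest', 'end'] (min_width=20, slack=2)
Line 2: ['grass', 'violin', 'all', 'I', 'at'] (min_width=21, slack=1)
Line 3: ['green', 'orchestra'] (min_width=15, slack=7)
Line 4: ['rainbow', 'storm'] (min_width=13, slack=9)
Line 5: ['wilderness', 'window', 'you'] (min_width=21, slack=1)
Line 6: ['island'] (min_width=6, slack=16)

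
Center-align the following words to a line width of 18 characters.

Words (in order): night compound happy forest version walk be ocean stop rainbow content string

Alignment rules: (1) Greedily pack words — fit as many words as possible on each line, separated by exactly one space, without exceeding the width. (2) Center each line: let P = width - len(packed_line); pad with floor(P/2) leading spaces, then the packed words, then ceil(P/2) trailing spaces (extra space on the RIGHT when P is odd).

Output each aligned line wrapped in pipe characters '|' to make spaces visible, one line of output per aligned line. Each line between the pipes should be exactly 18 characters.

Answer: |  night compound  |
|   happy forest   |
| version walk be  |
|ocean stop rainbow|
|  content string  |

Derivation:
Line 1: ['night', 'compound'] (min_width=14, slack=4)
Line 2: ['happy', 'forest'] (min_width=12, slack=6)
Line 3: ['version', 'walk', 'be'] (min_width=15, slack=3)
Line 4: ['ocean', 'stop', 'rainbow'] (min_width=18, slack=0)
Line 5: ['content', 'string'] (min_width=14, slack=4)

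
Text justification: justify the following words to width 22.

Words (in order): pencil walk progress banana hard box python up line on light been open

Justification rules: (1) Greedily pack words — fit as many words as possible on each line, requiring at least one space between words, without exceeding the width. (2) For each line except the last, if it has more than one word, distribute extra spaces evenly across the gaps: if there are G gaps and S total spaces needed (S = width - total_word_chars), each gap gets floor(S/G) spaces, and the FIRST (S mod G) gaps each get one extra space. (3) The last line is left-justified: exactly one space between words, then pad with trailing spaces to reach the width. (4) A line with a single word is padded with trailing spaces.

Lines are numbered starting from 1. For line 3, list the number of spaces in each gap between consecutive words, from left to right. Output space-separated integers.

Answer: 2 1 1 1

Derivation:
Line 1: ['pencil', 'walk', 'progress'] (min_width=20, slack=2)
Line 2: ['banana', 'hard', 'box', 'python'] (min_width=22, slack=0)
Line 3: ['up', 'line', 'on', 'light', 'been'] (min_width=21, slack=1)
Line 4: ['open'] (min_width=4, slack=18)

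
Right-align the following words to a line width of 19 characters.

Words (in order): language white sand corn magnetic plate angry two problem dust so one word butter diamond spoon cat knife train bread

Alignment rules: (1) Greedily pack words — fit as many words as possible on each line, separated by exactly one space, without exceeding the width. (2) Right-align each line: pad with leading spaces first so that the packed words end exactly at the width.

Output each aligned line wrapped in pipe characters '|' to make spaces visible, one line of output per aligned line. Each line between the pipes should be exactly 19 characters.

Answer: |language white sand|
|corn magnetic plate|
|  angry two problem|
|   dust so one word|
|     butter diamond|
|    spoon cat knife|
|        train bread|

Derivation:
Line 1: ['language', 'white', 'sand'] (min_width=19, slack=0)
Line 2: ['corn', 'magnetic', 'plate'] (min_width=19, slack=0)
Line 3: ['angry', 'two', 'problem'] (min_width=17, slack=2)
Line 4: ['dust', 'so', 'one', 'word'] (min_width=16, slack=3)
Line 5: ['butter', 'diamond'] (min_width=14, slack=5)
Line 6: ['spoon', 'cat', 'knife'] (min_width=15, slack=4)
Line 7: ['train', 'bread'] (min_width=11, slack=8)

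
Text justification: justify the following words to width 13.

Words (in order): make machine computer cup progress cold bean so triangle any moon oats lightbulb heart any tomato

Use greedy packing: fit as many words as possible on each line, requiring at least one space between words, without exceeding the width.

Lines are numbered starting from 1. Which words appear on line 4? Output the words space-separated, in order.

Line 1: ['make', 'machine'] (min_width=12, slack=1)
Line 2: ['computer', 'cup'] (min_width=12, slack=1)
Line 3: ['progress', 'cold'] (min_width=13, slack=0)
Line 4: ['bean', 'so'] (min_width=7, slack=6)
Line 5: ['triangle', 'any'] (min_width=12, slack=1)
Line 6: ['moon', 'oats'] (min_width=9, slack=4)
Line 7: ['lightbulb'] (min_width=9, slack=4)
Line 8: ['heart', 'any'] (min_width=9, slack=4)
Line 9: ['tomato'] (min_width=6, slack=7)

Answer: bean so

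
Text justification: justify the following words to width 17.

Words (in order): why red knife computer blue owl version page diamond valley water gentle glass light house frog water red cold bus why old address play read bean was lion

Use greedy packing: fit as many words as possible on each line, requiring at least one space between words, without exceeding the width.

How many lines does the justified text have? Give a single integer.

Line 1: ['why', 'red', 'knife'] (min_width=13, slack=4)
Line 2: ['computer', 'blue', 'owl'] (min_width=17, slack=0)
Line 3: ['version', 'page'] (min_width=12, slack=5)
Line 4: ['diamond', 'valley'] (min_width=14, slack=3)
Line 5: ['water', 'gentle'] (min_width=12, slack=5)
Line 6: ['glass', 'light', 'house'] (min_width=17, slack=0)
Line 7: ['frog', 'water', 'red'] (min_width=14, slack=3)
Line 8: ['cold', 'bus', 'why', 'old'] (min_width=16, slack=1)
Line 9: ['address', 'play', 'read'] (min_width=17, slack=0)
Line 10: ['bean', 'was', 'lion'] (min_width=13, slack=4)
Total lines: 10

Answer: 10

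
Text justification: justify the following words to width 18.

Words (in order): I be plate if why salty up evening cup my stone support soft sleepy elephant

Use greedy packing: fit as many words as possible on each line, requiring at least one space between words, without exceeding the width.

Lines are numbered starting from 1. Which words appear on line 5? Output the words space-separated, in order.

Line 1: ['I', 'be', 'plate', 'if', 'why'] (min_width=17, slack=1)
Line 2: ['salty', 'up', 'evening'] (min_width=16, slack=2)
Line 3: ['cup', 'my', 'stone'] (min_width=12, slack=6)
Line 4: ['support', 'soft'] (min_width=12, slack=6)
Line 5: ['sleepy', 'elephant'] (min_width=15, slack=3)

Answer: sleepy elephant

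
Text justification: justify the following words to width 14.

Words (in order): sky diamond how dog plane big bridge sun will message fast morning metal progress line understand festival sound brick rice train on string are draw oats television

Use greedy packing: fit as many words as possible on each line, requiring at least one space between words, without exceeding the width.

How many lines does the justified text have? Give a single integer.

Line 1: ['sky', 'diamond'] (min_width=11, slack=3)
Line 2: ['how', 'dog', 'plane'] (min_width=13, slack=1)
Line 3: ['big', 'bridge', 'sun'] (min_width=14, slack=0)
Line 4: ['will', 'message'] (min_width=12, slack=2)
Line 5: ['fast', 'morning'] (min_width=12, slack=2)
Line 6: ['metal', 'progress'] (min_width=14, slack=0)
Line 7: ['line'] (min_width=4, slack=10)
Line 8: ['understand'] (min_width=10, slack=4)
Line 9: ['festival', 'sound'] (min_width=14, slack=0)
Line 10: ['brick', 'rice'] (min_width=10, slack=4)
Line 11: ['train', 'on'] (min_width=8, slack=6)
Line 12: ['string', 'are'] (min_width=10, slack=4)
Line 13: ['draw', 'oats'] (min_width=9, slack=5)
Line 14: ['television'] (min_width=10, slack=4)
Total lines: 14

Answer: 14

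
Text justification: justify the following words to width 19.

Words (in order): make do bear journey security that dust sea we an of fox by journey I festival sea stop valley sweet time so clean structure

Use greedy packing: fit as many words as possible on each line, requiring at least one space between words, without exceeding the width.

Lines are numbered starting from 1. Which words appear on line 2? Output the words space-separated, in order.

Line 1: ['make', 'do', 'bear'] (min_width=12, slack=7)
Line 2: ['journey', 'security'] (min_width=16, slack=3)
Line 3: ['that', 'dust', 'sea', 'we', 'an'] (min_width=19, slack=0)
Line 4: ['of', 'fox', 'by', 'journey', 'I'] (min_width=19, slack=0)
Line 5: ['festival', 'sea', 'stop'] (min_width=17, slack=2)
Line 6: ['valley', 'sweet', 'time'] (min_width=17, slack=2)
Line 7: ['so', 'clean', 'structure'] (min_width=18, slack=1)

Answer: journey security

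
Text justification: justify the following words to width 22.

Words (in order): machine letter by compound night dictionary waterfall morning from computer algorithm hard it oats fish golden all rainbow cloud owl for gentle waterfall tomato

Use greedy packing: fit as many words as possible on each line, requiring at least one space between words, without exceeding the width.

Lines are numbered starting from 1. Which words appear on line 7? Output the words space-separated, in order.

Answer: rainbow cloud owl for

Derivation:
Line 1: ['machine', 'letter', 'by'] (min_width=17, slack=5)
Line 2: ['compound', 'night'] (min_width=14, slack=8)
Line 3: ['dictionary', 'waterfall'] (min_width=20, slack=2)
Line 4: ['morning', 'from', 'computer'] (min_width=21, slack=1)
Line 5: ['algorithm', 'hard', 'it', 'oats'] (min_width=22, slack=0)
Line 6: ['fish', 'golden', 'all'] (min_width=15, slack=7)
Line 7: ['rainbow', 'cloud', 'owl', 'for'] (min_width=21, slack=1)
Line 8: ['gentle', 'waterfall'] (min_width=16, slack=6)
Line 9: ['tomato'] (min_width=6, slack=16)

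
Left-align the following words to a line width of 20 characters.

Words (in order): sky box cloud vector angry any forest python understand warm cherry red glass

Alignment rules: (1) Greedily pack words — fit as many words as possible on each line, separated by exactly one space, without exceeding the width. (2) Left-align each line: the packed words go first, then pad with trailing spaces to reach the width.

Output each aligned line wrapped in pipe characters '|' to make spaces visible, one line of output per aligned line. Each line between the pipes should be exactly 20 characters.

Line 1: ['sky', 'box', 'cloud', 'vector'] (min_width=20, slack=0)
Line 2: ['angry', 'any', 'forest'] (min_width=16, slack=4)
Line 3: ['python', 'understand'] (min_width=17, slack=3)
Line 4: ['warm', 'cherry', 'red'] (min_width=15, slack=5)
Line 5: ['glass'] (min_width=5, slack=15)

Answer: |sky box cloud vector|
|angry any forest    |
|python understand   |
|warm cherry red     |
|glass               |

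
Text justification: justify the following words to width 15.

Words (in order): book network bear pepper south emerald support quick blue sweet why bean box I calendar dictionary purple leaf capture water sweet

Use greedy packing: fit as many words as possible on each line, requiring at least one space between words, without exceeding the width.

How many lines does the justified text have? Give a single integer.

Line 1: ['book', 'network'] (min_width=12, slack=3)
Line 2: ['bear', 'pepper'] (min_width=11, slack=4)
Line 3: ['south', 'emerald'] (min_width=13, slack=2)
Line 4: ['support', 'quick'] (min_width=13, slack=2)
Line 5: ['blue', 'sweet', 'why'] (min_width=14, slack=1)
Line 6: ['bean', 'box', 'I'] (min_width=10, slack=5)
Line 7: ['calendar'] (min_width=8, slack=7)
Line 8: ['dictionary'] (min_width=10, slack=5)
Line 9: ['purple', 'leaf'] (min_width=11, slack=4)
Line 10: ['capture', 'water'] (min_width=13, slack=2)
Line 11: ['sweet'] (min_width=5, slack=10)
Total lines: 11

Answer: 11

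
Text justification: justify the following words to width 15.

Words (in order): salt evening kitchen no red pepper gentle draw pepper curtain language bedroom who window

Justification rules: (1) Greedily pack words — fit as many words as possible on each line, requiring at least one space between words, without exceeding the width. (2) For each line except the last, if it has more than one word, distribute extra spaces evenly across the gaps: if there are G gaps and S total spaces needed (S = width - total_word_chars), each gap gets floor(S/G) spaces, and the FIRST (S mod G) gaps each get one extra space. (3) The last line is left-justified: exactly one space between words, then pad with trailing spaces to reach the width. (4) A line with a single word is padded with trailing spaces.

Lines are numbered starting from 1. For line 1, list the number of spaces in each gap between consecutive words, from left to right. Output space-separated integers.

Answer: 4

Derivation:
Line 1: ['salt', 'evening'] (min_width=12, slack=3)
Line 2: ['kitchen', 'no', 'red'] (min_width=14, slack=1)
Line 3: ['pepper', 'gentle'] (min_width=13, slack=2)
Line 4: ['draw', 'pepper'] (min_width=11, slack=4)
Line 5: ['curtain'] (min_width=7, slack=8)
Line 6: ['language'] (min_width=8, slack=7)
Line 7: ['bedroom', 'who'] (min_width=11, slack=4)
Line 8: ['window'] (min_width=6, slack=9)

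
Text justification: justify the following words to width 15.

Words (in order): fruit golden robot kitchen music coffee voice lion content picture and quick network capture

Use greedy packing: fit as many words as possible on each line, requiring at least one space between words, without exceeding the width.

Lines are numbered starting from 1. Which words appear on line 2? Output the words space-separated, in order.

Line 1: ['fruit', 'golden'] (min_width=12, slack=3)
Line 2: ['robot', 'kitchen'] (min_width=13, slack=2)
Line 3: ['music', 'coffee'] (min_width=12, slack=3)
Line 4: ['voice', 'lion'] (min_width=10, slack=5)
Line 5: ['content', 'picture'] (min_width=15, slack=0)
Line 6: ['and', 'quick'] (min_width=9, slack=6)
Line 7: ['network', 'capture'] (min_width=15, slack=0)

Answer: robot kitchen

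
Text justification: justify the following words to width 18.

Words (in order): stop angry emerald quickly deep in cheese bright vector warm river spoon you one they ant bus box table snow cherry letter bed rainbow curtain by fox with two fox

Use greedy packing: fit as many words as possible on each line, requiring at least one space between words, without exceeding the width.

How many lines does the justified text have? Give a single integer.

Answer: 10

Derivation:
Line 1: ['stop', 'angry', 'emerald'] (min_width=18, slack=0)
Line 2: ['quickly', 'deep', 'in'] (min_width=15, slack=3)
Line 3: ['cheese', 'bright'] (min_width=13, slack=5)
Line 4: ['vector', 'warm', 'river'] (min_width=17, slack=1)
Line 5: ['spoon', 'you', 'one', 'they'] (min_width=18, slack=0)
Line 6: ['ant', 'bus', 'box', 'table'] (min_width=17, slack=1)
Line 7: ['snow', 'cherry', 'letter'] (min_width=18, slack=0)
Line 8: ['bed', 'rainbow'] (min_width=11, slack=7)
Line 9: ['curtain', 'by', 'fox'] (min_width=14, slack=4)
Line 10: ['with', 'two', 'fox'] (min_width=12, slack=6)
Total lines: 10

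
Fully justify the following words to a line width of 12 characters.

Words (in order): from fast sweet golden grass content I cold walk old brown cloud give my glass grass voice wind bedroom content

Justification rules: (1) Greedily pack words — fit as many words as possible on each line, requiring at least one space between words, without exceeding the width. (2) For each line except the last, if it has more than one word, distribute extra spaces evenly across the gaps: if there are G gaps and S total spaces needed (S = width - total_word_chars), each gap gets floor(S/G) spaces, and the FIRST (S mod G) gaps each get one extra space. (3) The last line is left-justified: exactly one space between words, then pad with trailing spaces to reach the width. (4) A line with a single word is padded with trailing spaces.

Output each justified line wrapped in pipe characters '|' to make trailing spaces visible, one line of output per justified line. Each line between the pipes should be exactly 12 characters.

Line 1: ['from', 'fast'] (min_width=9, slack=3)
Line 2: ['sweet', 'golden'] (min_width=12, slack=0)
Line 3: ['grass'] (min_width=5, slack=7)
Line 4: ['content', 'I'] (min_width=9, slack=3)
Line 5: ['cold', 'walk'] (min_width=9, slack=3)
Line 6: ['old', 'brown'] (min_width=9, slack=3)
Line 7: ['cloud', 'give'] (min_width=10, slack=2)
Line 8: ['my', 'glass'] (min_width=8, slack=4)
Line 9: ['grass', 'voice'] (min_width=11, slack=1)
Line 10: ['wind', 'bedroom'] (min_width=12, slack=0)
Line 11: ['content'] (min_width=7, slack=5)

Answer: |from    fast|
|sweet golden|
|grass       |
|content    I|
|cold    walk|
|old    brown|
|cloud   give|
|my     glass|
|grass  voice|
|wind bedroom|
|content     |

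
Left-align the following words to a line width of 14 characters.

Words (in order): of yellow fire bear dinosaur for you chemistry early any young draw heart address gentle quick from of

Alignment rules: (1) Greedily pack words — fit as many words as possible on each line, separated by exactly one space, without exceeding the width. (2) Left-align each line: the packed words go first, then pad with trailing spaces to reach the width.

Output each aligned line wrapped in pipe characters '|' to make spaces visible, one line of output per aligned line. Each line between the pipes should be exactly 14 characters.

Answer: |of yellow fire|
|bear dinosaur |
|for you       |
|chemistry     |
|early any     |
|young draw    |
|heart address |
|gentle quick  |
|from of       |

Derivation:
Line 1: ['of', 'yellow', 'fire'] (min_width=14, slack=0)
Line 2: ['bear', 'dinosaur'] (min_width=13, slack=1)
Line 3: ['for', 'you'] (min_width=7, slack=7)
Line 4: ['chemistry'] (min_width=9, slack=5)
Line 5: ['early', 'any'] (min_width=9, slack=5)
Line 6: ['young', 'draw'] (min_width=10, slack=4)
Line 7: ['heart', 'address'] (min_width=13, slack=1)
Line 8: ['gentle', 'quick'] (min_width=12, slack=2)
Line 9: ['from', 'of'] (min_width=7, slack=7)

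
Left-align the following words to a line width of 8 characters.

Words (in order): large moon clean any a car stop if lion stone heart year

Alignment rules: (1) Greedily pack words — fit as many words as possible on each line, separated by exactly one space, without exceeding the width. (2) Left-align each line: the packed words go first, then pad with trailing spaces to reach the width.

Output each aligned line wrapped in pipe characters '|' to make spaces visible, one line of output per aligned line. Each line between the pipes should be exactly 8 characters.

Answer: |large   |
|moon    |
|clean   |
|any a   |
|car stop|
|if lion |
|stone   |
|heart   |
|year    |

Derivation:
Line 1: ['large'] (min_width=5, slack=3)
Line 2: ['moon'] (min_width=4, slack=4)
Line 3: ['clean'] (min_width=5, slack=3)
Line 4: ['any', 'a'] (min_width=5, slack=3)
Line 5: ['car', 'stop'] (min_width=8, slack=0)
Line 6: ['if', 'lion'] (min_width=7, slack=1)
Line 7: ['stone'] (min_width=5, slack=3)
Line 8: ['heart'] (min_width=5, slack=3)
Line 9: ['year'] (min_width=4, slack=4)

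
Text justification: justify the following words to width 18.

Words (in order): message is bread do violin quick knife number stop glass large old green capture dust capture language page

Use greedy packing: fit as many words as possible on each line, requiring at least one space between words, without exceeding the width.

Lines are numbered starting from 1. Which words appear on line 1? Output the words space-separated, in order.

Line 1: ['message', 'is', 'bread'] (min_width=16, slack=2)
Line 2: ['do', 'violin', 'quick'] (min_width=15, slack=3)
Line 3: ['knife', 'number', 'stop'] (min_width=17, slack=1)
Line 4: ['glass', 'large', 'old'] (min_width=15, slack=3)
Line 5: ['green', 'capture', 'dust'] (min_width=18, slack=0)
Line 6: ['capture', 'language'] (min_width=16, slack=2)
Line 7: ['page'] (min_width=4, slack=14)

Answer: message is bread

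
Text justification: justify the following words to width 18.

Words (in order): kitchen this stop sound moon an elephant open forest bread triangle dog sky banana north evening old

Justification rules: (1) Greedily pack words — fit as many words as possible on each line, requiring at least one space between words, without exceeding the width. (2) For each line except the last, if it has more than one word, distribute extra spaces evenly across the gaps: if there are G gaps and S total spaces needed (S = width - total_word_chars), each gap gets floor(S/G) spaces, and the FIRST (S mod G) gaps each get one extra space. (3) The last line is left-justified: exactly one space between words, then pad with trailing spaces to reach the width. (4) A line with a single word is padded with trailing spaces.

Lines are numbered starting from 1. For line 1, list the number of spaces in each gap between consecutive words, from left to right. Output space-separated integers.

Answer: 2 1

Derivation:
Line 1: ['kitchen', 'this', 'stop'] (min_width=17, slack=1)
Line 2: ['sound', 'moon', 'an'] (min_width=13, slack=5)
Line 3: ['elephant', 'open'] (min_width=13, slack=5)
Line 4: ['forest', 'bread'] (min_width=12, slack=6)
Line 5: ['triangle', 'dog', 'sky'] (min_width=16, slack=2)
Line 6: ['banana', 'north'] (min_width=12, slack=6)
Line 7: ['evening', 'old'] (min_width=11, slack=7)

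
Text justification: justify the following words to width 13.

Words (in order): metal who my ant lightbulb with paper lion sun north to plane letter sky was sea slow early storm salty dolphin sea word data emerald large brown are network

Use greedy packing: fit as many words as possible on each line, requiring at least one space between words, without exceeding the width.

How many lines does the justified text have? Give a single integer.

Answer: 14

Derivation:
Line 1: ['metal', 'who', 'my'] (min_width=12, slack=1)
Line 2: ['ant', 'lightbulb'] (min_width=13, slack=0)
Line 3: ['with', 'paper'] (min_width=10, slack=3)
Line 4: ['lion', 'sun'] (min_width=8, slack=5)
Line 5: ['north', 'to'] (min_width=8, slack=5)
Line 6: ['plane', 'letter'] (min_width=12, slack=1)
Line 7: ['sky', 'was', 'sea'] (min_width=11, slack=2)
Line 8: ['slow', 'early'] (min_width=10, slack=3)
Line 9: ['storm', 'salty'] (min_width=11, slack=2)
Line 10: ['dolphin', 'sea'] (min_width=11, slack=2)
Line 11: ['word', 'data'] (min_width=9, slack=4)
Line 12: ['emerald', 'large'] (min_width=13, slack=0)
Line 13: ['brown', 'are'] (min_width=9, slack=4)
Line 14: ['network'] (min_width=7, slack=6)
Total lines: 14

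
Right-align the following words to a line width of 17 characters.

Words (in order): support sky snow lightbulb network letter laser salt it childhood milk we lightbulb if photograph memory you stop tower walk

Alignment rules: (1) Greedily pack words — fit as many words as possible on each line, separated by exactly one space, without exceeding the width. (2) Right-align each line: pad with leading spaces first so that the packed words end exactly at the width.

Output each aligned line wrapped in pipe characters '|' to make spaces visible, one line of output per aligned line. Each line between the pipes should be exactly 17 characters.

Answer: | support sky snow|
|lightbulb network|
|letter laser salt|
|it childhood milk|
|  we lightbulb if|
|photograph memory|
|   you stop tower|
|             walk|

Derivation:
Line 1: ['support', 'sky', 'snow'] (min_width=16, slack=1)
Line 2: ['lightbulb', 'network'] (min_width=17, slack=0)
Line 3: ['letter', 'laser', 'salt'] (min_width=17, slack=0)
Line 4: ['it', 'childhood', 'milk'] (min_width=17, slack=0)
Line 5: ['we', 'lightbulb', 'if'] (min_width=15, slack=2)
Line 6: ['photograph', 'memory'] (min_width=17, slack=0)
Line 7: ['you', 'stop', 'tower'] (min_width=14, slack=3)
Line 8: ['walk'] (min_width=4, slack=13)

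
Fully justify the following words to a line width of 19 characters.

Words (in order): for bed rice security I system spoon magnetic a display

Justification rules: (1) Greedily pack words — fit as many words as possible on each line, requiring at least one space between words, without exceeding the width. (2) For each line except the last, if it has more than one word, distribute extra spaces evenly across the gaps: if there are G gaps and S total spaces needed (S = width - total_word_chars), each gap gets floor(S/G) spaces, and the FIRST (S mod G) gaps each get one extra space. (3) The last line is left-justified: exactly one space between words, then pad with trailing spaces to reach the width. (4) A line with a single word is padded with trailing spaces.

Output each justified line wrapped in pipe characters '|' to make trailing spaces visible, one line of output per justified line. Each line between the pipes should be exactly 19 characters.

Answer: |for     bed    rice|
|security  I  system|
|spoon   magnetic  a|
|display            |

Derivation:
Line 1: ['for', 'bed', 'rice'] (min_width=12, slack=7)
Line 2: ['security', 'I', 'system'] (min_width=17, slack=2)
Line 3: ['spoon', 'magnetic', 'a'] (min_width=16, slack=3)
Line 4: ['display'] (min_width=7, slack=12)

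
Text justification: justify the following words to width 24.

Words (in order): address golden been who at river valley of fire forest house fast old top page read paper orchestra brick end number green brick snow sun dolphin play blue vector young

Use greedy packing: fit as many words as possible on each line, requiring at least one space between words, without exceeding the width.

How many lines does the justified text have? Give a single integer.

Line 1: ['address', 'golden', 'been', 'who'] (min_width=23, slack=1)
Line 2: ['at', 'river', 'valley', 'of', 'fire'] (min_width=23, slack=1)
Line 3: ['forest', 'house', 'fast', 'old'] (min_width=21, slack=3)
Line 4: ['top', 'page', 'read', 'paper'] (min_width=19, slack=5)
Line 5: ['orchestra', 'brick', 'end'] (min_width=19, slack=5)
Line 6: ['number', 'green', 'brick', 'snow'] (min_width=23, slack=1)
Line 7: ['sun', 'dolphin', 'play', 'blue'] (min_width=21, slack=3)
Line 8: ['vector', 'young'] (min_width=12, slack=12)
Total lines: 8

Answer: 8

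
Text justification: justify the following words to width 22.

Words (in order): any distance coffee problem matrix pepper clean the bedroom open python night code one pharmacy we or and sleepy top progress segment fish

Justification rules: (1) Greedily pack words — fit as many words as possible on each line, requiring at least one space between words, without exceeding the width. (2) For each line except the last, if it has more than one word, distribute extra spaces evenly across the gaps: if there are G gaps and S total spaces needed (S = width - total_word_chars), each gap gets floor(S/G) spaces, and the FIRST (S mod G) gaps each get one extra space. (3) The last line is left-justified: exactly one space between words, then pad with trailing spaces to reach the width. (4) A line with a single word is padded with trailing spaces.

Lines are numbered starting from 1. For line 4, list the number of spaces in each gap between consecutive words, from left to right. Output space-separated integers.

Line 1: ['any', 'distance', 'coffee'] (min_width=19, slack=3)
Line 2: ['problem', 'matrix', 'pepper'] (min_width=21, slack=1)
Line 3: ['clean', 'the', 'bedroom', 'open'] (min_width=22, slack=0)
Line 4: ['python', 'night', 'code', 'one'] (min_width=21, slack=1)
Line 5: ['pharmacy', 'we', 'or', 'and'] (min_width=18, slack=4)
Line 6: ['sleepy', 'top', 'progress'] (min_width=19, slack=3)
Line 7: ['segment', 'fish'] (min_width=12, slack=10)

Answer: 2 1 1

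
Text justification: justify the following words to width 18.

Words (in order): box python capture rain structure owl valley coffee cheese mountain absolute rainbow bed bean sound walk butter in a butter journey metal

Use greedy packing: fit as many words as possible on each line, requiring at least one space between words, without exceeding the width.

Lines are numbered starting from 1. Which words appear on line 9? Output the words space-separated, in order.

Answer: metal

Derivation:
Line 1: ['box', 'python', 'capture'] (min_width=18, slack=0)
Line 2: ['rain', 'structure', 'owl'] (min_width=18, slack=0)
Line 3: ['valley', 'coffee'] (min_width=13, slack=5)
Line 4: ['cheese', 'mountain'] (min_width=15, slack=3)
Line 5: ['absolute', 'rainbow'] (min_width=16, slack=2)
Line 6: ['bed', 'bean', 'sound'] (min_width=14, slack=4)
Line 7: ['walk', 'butter', 'in', 'a'] (min_width=16, slack=2)
Line 8: ['butter', 'journey'] (min_width=14, slack=4)
Line 9: ['metal'] (min_width=5, slack=13)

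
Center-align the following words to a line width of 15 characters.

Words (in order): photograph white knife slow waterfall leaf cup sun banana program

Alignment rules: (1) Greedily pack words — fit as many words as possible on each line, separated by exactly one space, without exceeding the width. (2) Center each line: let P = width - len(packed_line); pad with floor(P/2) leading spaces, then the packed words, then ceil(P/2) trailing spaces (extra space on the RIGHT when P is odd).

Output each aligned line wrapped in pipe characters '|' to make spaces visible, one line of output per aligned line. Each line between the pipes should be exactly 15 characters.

Line 1: ['photograph'] (min_width=10, slack=5)
Line 2: ['white', 'knife'] (min_width=11, slack=4)
Line 3: ['slow', 'waterfall'] (min_width=14, slack=1)
Line 4: ['leaf', 'cup', 'sun'] (min_width=12, slack=3)
Line 5: ['banana', 'program'] (min_width=14, slack=1)

Answer: |  photograph   |
|  white knife  |
|slow waterfall |
| leaf cup sun  |
|banana program |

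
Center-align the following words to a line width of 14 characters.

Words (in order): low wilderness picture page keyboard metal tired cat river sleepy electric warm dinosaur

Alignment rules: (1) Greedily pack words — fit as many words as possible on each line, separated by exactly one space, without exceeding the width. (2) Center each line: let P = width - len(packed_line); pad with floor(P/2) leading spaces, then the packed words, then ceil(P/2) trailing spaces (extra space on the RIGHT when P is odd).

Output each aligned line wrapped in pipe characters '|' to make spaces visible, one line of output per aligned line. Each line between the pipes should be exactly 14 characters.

Answer: |low wilderness|
| picture page |
|keyboard metal|
|  tired cat   |
| river sleepy |
|electric warm |
|   dinosaur   |

Derivation:
Line 1: ['low', 'wilderness'] (min_width=14, slack=0)
Line 2: ['picture', 'page'] (min_width=12, slack=2)
Line 3: ['keyboard', 'metal'] (min_width=14, slack=0)
Line 4: ['tired', 'cat'] (min_width=9, slack=5)
Line 5: ['river', 'sleepy'] (min_width=12, slack=2)
Line 6: ['electric', 'warm'] (min_width=13, slack=1)
Line 7: ['dinosaur'] (min_width=8, slack=6)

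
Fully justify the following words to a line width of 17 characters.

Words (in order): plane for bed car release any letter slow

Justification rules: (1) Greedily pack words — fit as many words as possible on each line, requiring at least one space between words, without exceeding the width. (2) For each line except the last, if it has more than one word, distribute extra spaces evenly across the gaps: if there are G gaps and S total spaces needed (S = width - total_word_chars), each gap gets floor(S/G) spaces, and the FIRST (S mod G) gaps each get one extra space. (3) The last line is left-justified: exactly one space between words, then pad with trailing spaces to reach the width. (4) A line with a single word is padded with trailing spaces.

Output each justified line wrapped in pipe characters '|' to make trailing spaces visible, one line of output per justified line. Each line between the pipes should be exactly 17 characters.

Line 1: ['plane', 'for', 'bed', 'car'] (min_width=17, slack=0)
Line 2: ['release', 'any'] (min_width=11, slack=6)
Line 3: ['letter', 'slow'] (min_width=11, slack=6)

Answer: |plane for bed car|
|release       any|
|letter slow      |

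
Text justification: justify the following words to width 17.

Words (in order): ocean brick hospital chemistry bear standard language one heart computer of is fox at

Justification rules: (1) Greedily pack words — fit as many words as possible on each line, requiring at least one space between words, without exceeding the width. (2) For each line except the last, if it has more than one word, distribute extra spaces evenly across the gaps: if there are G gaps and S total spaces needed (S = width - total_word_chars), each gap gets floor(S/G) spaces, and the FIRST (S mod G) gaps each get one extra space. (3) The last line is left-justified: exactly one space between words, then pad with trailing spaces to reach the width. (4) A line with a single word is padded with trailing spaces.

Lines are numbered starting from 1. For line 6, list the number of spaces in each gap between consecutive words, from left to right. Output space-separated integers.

Answer: 3 2

Derivation:
Line 1: ['ocean', 'brick'] (min_width=11, slack=6)
Line 2: ['hospital'] (min_width=8, slack=9)
Line 3: ['chemistry', 'bear'] (min_width=14, slack=3)
Line 4: ['standard', 'language'] (min_width=17, slack=0)
Line 5: ['one', 'heart'] (min_width=9, slack=8)
Line 6: ['computer', 'of', 'is'] (min_width=14, slack=3)
Line 7: ['fox', 'at'] (min_width=6, slack=11)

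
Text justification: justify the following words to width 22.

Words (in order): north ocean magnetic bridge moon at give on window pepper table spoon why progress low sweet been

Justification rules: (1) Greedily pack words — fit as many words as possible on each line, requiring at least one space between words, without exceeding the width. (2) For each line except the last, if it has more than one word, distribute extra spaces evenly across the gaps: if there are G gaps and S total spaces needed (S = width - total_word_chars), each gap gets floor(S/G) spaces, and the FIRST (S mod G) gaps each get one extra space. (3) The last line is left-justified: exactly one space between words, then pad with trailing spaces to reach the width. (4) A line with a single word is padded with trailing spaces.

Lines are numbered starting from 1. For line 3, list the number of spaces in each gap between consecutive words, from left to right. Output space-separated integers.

Answer: 3 2

Derivation:
Line 1: ['north', 'ocean', 'magnetic'] (min_width=20, slack=2)
Line 2: ['bridge', 'moon', 'at', 'give', 'on'] (min_width=22, slack=0)
Line 3: ['window', 'pepper', 'table'] (min_width=19, slack=3)
Line 4: ['spoon', 'why', 'progress', 'low'] (min_width=22, slack=0)
Line 5: ['sweet', 'been'] (min_width=10, slack=12)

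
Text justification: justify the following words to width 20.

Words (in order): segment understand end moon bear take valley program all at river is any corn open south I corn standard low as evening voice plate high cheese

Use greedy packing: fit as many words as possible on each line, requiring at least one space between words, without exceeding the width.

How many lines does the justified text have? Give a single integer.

Answer: 8

Derivation:
Line 1: ['segment', 'understand'] (min_width=18, slack=2)
Line 2: ['end', 'moon', 'bear', 'take'] (min_width=18, slack=2)
Line 3: ['valley', 'program', 'all'] (min_width=18, slack=2)
Line 4: ['at', 'river', 'is', 'any', 'corn'] (min_width=20, slack=0)
Line 5: ['open', 'south', 'I', 'corn'] (min_width=17, slack=3)
Line 6: ['standard', 'low', 'as'] (min_width=15, slack=5)
Line 7: ['evening', 'voice', 'plate'] (min_width=19, slack=1)
Line 8: ['high', 'cheese'] (min_width=11, slack=9)
Total lines: 8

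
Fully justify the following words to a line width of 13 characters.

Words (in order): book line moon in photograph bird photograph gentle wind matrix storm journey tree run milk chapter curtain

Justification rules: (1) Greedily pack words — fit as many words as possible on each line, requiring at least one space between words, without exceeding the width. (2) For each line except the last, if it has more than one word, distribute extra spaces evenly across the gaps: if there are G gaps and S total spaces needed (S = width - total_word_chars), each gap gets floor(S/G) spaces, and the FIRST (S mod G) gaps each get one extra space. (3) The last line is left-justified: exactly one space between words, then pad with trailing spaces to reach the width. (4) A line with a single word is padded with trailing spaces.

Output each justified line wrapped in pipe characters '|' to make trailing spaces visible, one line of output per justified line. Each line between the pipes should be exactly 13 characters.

Line 1: ['book', 'line'] (min_width=9, slack=4)
Line 2: ['moon', 'in'] (min_width=7, slack=6)
Line 3: ['photograph'] (min_width=10, slack=3)
Line 4: ['bird'] (min_width=4, slack=9)
Line 5: ['photograph'] (min_width=10, slack=3)
Line 6: ['gentle', 'wind'] (min_width=11, slack=2)
Line 7: ['matrix', 'storm'] (min_width=12, slack=1)
Line 8: ['journey', 'tree'] (min_width=12, slack=1)
Line 9: ['run', 'milk'] (min_width=8, slack=5)
Line 10: ['chapter'] (min_width=7, slack=6)
Line 11: ['curtain'] (min_width=7, slack=6)

Answer: |book     line|
|moon       in|
|photograph   |
|bird         |
|photograph   |
|gentle   wind|
|matrix  storm|
|journey  tree|
|run      milk|
|chapter      |
|curtain      |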